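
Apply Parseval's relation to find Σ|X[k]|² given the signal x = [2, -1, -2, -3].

Parseval: Σ|x[n]|² = (1/N)Σ|X[k]|², so Σ|X[k]|² = N·Σ|x[n]|² = 4·18.0000

Σ|X[k]|² = N·Σ|x[n]|² = 4·18.0000 = 72.0000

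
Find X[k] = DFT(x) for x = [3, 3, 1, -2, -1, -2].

X[k] = Σ(n=0 to 5) x[n] · ω_6^(nk)
where ω_6 = e^(-2πi/6)

Computing each X[k]:
X[0] = 2
X[1] = 5.5000-6.0622i
X[2] = 0.5000-2.5981i
X[3] = 4
X[4] = 0.5000+2.5981i
X[5] = 5.5000+6.0622i

X = [2, 5.5000-6.0622i, 0.5000-2.5981i, 4, 0.5000+2.5981i, 5.5000+6.0622i]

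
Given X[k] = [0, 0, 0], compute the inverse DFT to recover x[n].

x[n] = (1/3) Σ(k=0 to 2) X[k] · e^(2πikn/3)

Computing each x[n]:
x[0] = 0
x[1] = 0
x[2] = 0

x = [0, 0, 0]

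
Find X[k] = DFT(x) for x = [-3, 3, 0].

X[k] = Σ(n=0 to 2) x[n] · ω_3^(nk)
where ω_3 = e^(-2πi/3)

Computing each X[k]:
X[0] = 0
X[1] = -4.5000-2.5981i
X[2] = -4.5000+2.5981i

X = [0, -4.5000-2.5981i, -4.5000+2.5981i]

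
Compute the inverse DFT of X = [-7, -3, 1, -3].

x[n] = (1/4) Σ(k=0 to 3) X[k] · e^(2πikn/4)

Computing each x[n]:
x[0] = -3
x[1] = -2
x[2] = 0
x[3] = -2

x = [-3, -2, 0, -2]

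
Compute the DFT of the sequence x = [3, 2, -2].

X[k] = Σ(n=0 to 2) x[n] · ω_3^(nk)
where ω_3 = e^(-2πi/3)

Computing each X[k]:
X[0] = 3
X[1] = 3.0000-3.4641i
X[2] = 3.0000+3.4641i

X = [3, 3.0000-3.4641i, 3.0000+3.4641i]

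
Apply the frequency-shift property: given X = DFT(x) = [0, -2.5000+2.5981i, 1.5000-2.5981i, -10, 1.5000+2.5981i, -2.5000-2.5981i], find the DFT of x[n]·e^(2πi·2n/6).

Modulation property: DFT(ω_6^(-2n)·x[n]) = X[(k-2) mod 6], so circularly shift X by 2 positions.

X[k-2] = [1.5000+2.5981i, -2.5000-2.5981i, 0, -2.5000+2.5981i, 1.5000-2.5981i, -10]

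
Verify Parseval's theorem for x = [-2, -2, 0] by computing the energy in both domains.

Time domain:
Σ|x[n]|² = |-2|² + |-2|² + |0|² = 8.0000

Frequency domain:
(1/3)Σ|X[k]|² = (1/3)(|-4|² + |-1.0000+1.7321i|² + |-1.0000-1.7321i|²) = (1/3)·24.0000 = 8.0000

Both sides agree, confirming Parseval's theorem.

Σ|x[n]|² = (1/N)Σ|X[k]|² = 8.0000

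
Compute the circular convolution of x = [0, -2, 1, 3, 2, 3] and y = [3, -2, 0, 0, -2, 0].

(x ⊛ y)[n] = Σ(m=0 to 5) x[m] · y[(n-m) mod 6]

Computing each output sample:
(x ⊛ y)[0] = -8
(x ⊛ y)[1] = -12
(x ⊛ y)[2] = 3
(x ⊛ y)[3] = 1
(x ⊛ y)[4] = 0
(x ⊛ y)[5] = 9

x ⊛ y = [-8, -12, 3, 1, 0, 9]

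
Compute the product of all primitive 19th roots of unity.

The primitive 19th roots of unity are ω_19^k for k coprime to 19: k ∈ {1, 2, 3, 4, 5, 6, 7, 8, 9, 10, 11, 12, 13, 14, 15, 16, 17, 18}
Their product equals the constant term of the cyclotomic polynomial Φ_19(x) up to sign.
For n ≥ 3, the product of all primitive nth roots of unity is 1. (For n=1 it is 1; for n=2 it is -1.)

1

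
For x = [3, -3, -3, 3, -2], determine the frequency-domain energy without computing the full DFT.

Parseval: Σ|x[n]|² = (1/N)Σ|X[k]|², so Σ|X[k]|² = N·Σ|x[n]|² = 5·40.0000

Σ|X[k]|² = N·Σ|x[n]|² = 5·40.0000 = 200.0000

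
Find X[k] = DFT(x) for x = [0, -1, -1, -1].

X[k] = Σ(n=0 to 3) x[n] · ω_4^(nk)
where ω_4 = e^(-2πi/4)

Computing each X[k]:
X[0] = -3
X[1] = 1
X[2] = 1
X[3] = 1

X = [-3, 1, 1, 1]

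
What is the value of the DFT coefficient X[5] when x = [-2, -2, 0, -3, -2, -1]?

X[5] = Σ(n=0 to 5) x[n] · ω_6^(5n) where ω_6 = e^(-2πi/6)
= (-2)·ω_6^0 + (-2)·ω_6^5 + (0)·ω_6^10 + (-3)·ω_6^15 + (-2)·ω_6^20 + (-1)·ω_6^25

X[5] = 0.5000+0.8660i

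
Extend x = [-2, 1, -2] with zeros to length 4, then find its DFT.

Original 3-point DFT: [-3, -1.5000-2.5981i, -1.5000+2.5981i]
Zero-padded 4-point DFT provides frequency interpolation.

DFT_4([x, 0, ...]) = [-3, -1i, -5, 1i]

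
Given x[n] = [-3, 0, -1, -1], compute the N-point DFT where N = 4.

X[k] = Σ(n=0 to 3) x[n] · ω_4^(nk)
where ω_4 = e^(-2πi/4)

Computing each X[k]:
X[0] = -5
X[1] = -2-1i
X[2] = -3
X[3] = -2+1i

X = [-5, -2-1i, -3, -2+1i]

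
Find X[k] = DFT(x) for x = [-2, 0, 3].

X[k] = Σ(n=0 to 2) x[n] · ω_3^(nk)
where ω_3 = e^(-2πi/3)

Computing each X[k]:
X[0] = 1
X[1] = -3.5000+2.5981i
X[2] = -3.5000-2.5981i

X = [1, -3.5000+2.5981i, -3.5000-2.5981i]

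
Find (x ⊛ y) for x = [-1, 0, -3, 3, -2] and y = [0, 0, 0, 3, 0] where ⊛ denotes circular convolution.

(x ⊛ y)[n] = Σ(m=0 to 4) x[m] · y[(n-m) mod 5]

Computing each output sample:
(x ⊛ y)[0] = -9
(x ⊛ y)[1] = 9
(x ⊛ y)[2] = -6
(x ⊛ y)[3] = -3
(x ⊛ y)[4] = 0

x ⊛ y = [-9, 9, -6, -3, 0]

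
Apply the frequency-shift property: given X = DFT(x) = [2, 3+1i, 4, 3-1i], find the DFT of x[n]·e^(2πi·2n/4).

Modulation property: DFT(ω_4^(-2n)·x[n]) = X[(k-2) mod 4], so circularly shift X by 2 positions.

X[k-2] = [4, 3-1i, 2, 3+1i]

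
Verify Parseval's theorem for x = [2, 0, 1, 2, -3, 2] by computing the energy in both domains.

Time domain:
Σ|x[n]|² = |2|² + |0|² + |1|² + |2|² + |-3|² + |2|² = 22.0000

Frequency domain:
(1/6)Σ|X[k]|² = (1/6)(|4|² + |2.0000-1.7321i|² + |4.0000+5.1962i|² + |-4|² + |4.0000-5.1962i|² + |2.0000+1.7321i|²) = (1/6)·132.0000 = 22.0000

Both sides agree, confirming Parseval's theorem.

Σ|x[n]|² = (1/N)Σ|X[k]|² = 22.0000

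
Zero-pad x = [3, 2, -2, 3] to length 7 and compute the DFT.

Original 4-point DFT: [6, 5+1i, -4, 5-1i]
Zero-padded 7-point DFT provides frequency interpolation.

DFT_7([x, 0, ...]) = [6, 1.9891-0.9155i, 6.2274-0.4721i, -0.7165-5.3562i, -0.7165+5.3562i, 6.2274+0.4721i, 1.9891+0.9155i]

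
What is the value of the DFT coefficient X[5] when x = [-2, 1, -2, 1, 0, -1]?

X[5] = Σ(n=0 to 5) x[n] · ω_6^(5n) where ω_6 = e^(-2πi/6)
= (-2)·ω_6^0 + (1)·ω_6^5 + (-2)·ω_6^10 + (1)·ω_6^15 + (0)·ω_6^20 + (-1)·ω_6^25

X[5] = -2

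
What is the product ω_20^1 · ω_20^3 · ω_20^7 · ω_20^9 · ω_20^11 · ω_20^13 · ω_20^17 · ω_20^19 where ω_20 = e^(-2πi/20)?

The primitive 20th roots of unity are ω_20^k for k coprime to 20: k ∈ {1, 3, 7, 9, 11, 13, 17, 19}
Their product equals the constant term of the cyclotomic polynomial Φ_20(x) up to sign.
For n ≥ 3, the product of all primitive nth roots of unity is 1. (For n=1 it is 1; for n=2 it is -1.)

1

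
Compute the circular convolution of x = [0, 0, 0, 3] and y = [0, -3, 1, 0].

(x ⊛ y)[n] = Σ(m=0 to 3) x[m] · y[(n-m) mod 4]

Computing each output sample:
(x ⊛ y)[0] = -9
(x ⊛ y)[1] = 3
(x ⊛ y)[2] = 0
(x ⊛ y)[3] = 0

x ⊛ y = [-9, 3, 0, 0]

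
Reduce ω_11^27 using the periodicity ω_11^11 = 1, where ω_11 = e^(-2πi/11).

Since ω_11^11 = 1, powers reduce modulo 11.
27 mod 11 = 5
So ω_11^27 = ω_11^5 = e^(-2πi·5/11)

ω_11^27 = ω_11^5 = -0.9595-0.2817i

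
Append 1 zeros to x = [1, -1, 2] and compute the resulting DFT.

Original 3-point DFT: [2, 0.5000+2.5981i, 0.5000-2.5981i]
Zero-padded 4-point DFT provides frequency interpolation.

DFT_4([x, 0, ...]) = [2, -1+1i, 4, -1-1i]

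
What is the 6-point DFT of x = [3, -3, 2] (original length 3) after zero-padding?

Original 3-point DFT: [2, 3.5000+4.3301i, 3.5000-4.3301i]
Zero-padded 6-point DFT provides frequency interpolation.

DFT_6([x, 0, ...]) = [2, 0.5000+0.8660i, 3.5000+4.3301i, 8, 3.5000-4.3301i, 0.5000-0.8660i]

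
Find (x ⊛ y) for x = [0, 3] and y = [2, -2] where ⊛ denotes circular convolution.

(x ⊛ y)[n] = Σ(m=0 to 1) x[m] · y[(n-m) mod 2]

Computing each output sample:
(x ⊛ y)[0] = -6
(x ⊛ y)[1] = 6

x ⊛ y = [-6, 6]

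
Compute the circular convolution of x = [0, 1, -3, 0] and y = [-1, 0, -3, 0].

(x ⊛ y)[n] = Σ(m=0 to 3) x[m] · y[(n-m) mod 4]

Computing each output sample:
(x ⊛ y)[0] = 9
(x ⊛ y)[1] = -1
(x ⊛ y)[2] = 3
(x ⊛ y)[3] = -3

x ⊛ y = [9, -1, 3, -3]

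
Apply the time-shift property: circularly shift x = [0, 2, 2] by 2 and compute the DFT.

Time shift by 2: X_shifted[k] = ω_3^(2k) · X[k]
Shifted x = [2, 2, 0]

DFT(x[n-2]) = [4, 1.0000-1.7321i, 1.0000+1.7321i]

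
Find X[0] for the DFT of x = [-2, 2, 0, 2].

X[0] = Σ(n=0 to 3) x[n] · ω_4^0 = Σ x[n]
= (-2) + (2) + (0) + (2)

X[0] = 2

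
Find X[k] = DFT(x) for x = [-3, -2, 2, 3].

X[k] = Σ(n=0 to 3) x[n] · ω_4^(nk)
where ω_4 = e^(-2πi/4)

Computing each X[k]:
X[0] = 0
X[1] = -5+5i
X[2] = -2
X[3] = -5-5i

X = [0, -5+5i, -2, -5-5i]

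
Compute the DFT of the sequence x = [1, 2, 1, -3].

X[k] = Σ(n=0 to 3) x[n] · ω_4^(nk)
where ω_4 = e^(-2πi/4)

Computing each X[k]:
X[0] = 1
X[1] = -5i
X[2] = 3
X[3] = 5i

X = [1, -5i, 3, 5i]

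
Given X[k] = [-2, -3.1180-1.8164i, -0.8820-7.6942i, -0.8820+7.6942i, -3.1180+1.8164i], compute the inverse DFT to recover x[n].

x[n] = (1/5) Σ(k=0 to 4) X[k] · e^(2πikn/5)

Computing each x[n]:
x[0] = -2
x[1] = 2
x[2] = -2
x[3] = 3
x[4] = -3

x = [-2, 2, -2, 3, -3]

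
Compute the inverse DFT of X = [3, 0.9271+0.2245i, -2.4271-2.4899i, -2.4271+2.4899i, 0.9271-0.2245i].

x[n] = (1/5) Σ(k=0 to 4) X[k] · e^(2πikn/5)

Computing each x[n]:
x[0] = 0
x[1] = 2
x[2] = -1
x[3] = 1
x[4] = 1

x = [0, 2, -1, 1, 1]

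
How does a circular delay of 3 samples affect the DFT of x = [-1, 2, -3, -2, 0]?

Time shift by 3: X_shifted[k] = ω_5^(3k) · X[k]
Shifted x = [-3, -2, 0, -1, 2]

DFT(x[n-3]) = [-4, -2.1910+3.2164i, -3.3090+3.3022i, -3.3090-3.3022i, -2.1910-3.2164i]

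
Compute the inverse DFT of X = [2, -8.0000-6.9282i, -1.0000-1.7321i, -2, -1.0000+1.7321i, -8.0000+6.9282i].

x[n] = (1/6) Σ(k=0 to 5) X[k] · e^(2πikn/6)

Computing each x[n]:
x[0] = -3
x[1] = 2
x[2] = 3
x[3] = 3
x[4] = 0
x[5] = -3

x = [-3, 2, 3, 3, 0, -3]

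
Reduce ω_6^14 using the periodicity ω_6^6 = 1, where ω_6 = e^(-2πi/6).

Since ω_6^6 = 1, powers reduce modulo 6.
14 mod 6 = 2
So ω_6^14 = ω_6^2 = e^(-2πi·2/6)

ω_6^14 = ω_6^2 = -0.5000-0.8660i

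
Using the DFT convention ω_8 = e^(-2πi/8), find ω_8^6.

ω_8^6 = e^(-2πi·6/8)
= cos(-2π·6/8) + i·sin(-2π·6/8)
= cos(-12π/8) + i·sin(-12π/8)

ω_8^6 = cos(-12π/8) + i·sin(-12π/8) = 1i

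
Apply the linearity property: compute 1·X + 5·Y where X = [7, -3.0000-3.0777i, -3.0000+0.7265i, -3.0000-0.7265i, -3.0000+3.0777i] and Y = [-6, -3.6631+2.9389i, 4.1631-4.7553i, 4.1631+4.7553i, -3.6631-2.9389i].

By linearity: DFT(1x + 5y) = 1·DFT(x) + 5·DFT(y)
= 1·[7, -3.0000-3.0777i, -3.0000+0.7265i, -3.0000-0.7265i, -3.0000+3.0777i] + 5·[-6, -3.6631+2.9389i, 4.1631-4.7553i, 4.1631+4.7553i, -3.6631-2.9389i]

Computing element-wise:
Z[0] = 1·(7) + 5·(-6) = -23
Z[1] = 1·(-3.0000-3.0777i) + 5·(-3.6631+2.9389i) = -21.3155+11.6168i
Z[2] = 1·(-3.0000+0.7265i) + 5·(4.1631-4.7553i) = 17.8155-23.0500i
Z[3] = 1·(-3.0000-0.7265i) + 5·(4.1631+4.7553i) = 17.8155+23.0500i
Z[4] = 1·(-3.0000+3.0777i) + 5·(-3.6631-2.9389i) = -21.3155-11.6168i

DFT(1x + 5y) = 1·X + 5·Y = [-23, -21.3155+11.6168i, 17.8155-23.0500i, 17.8155+23.0500i, -21.3155-11.6168i]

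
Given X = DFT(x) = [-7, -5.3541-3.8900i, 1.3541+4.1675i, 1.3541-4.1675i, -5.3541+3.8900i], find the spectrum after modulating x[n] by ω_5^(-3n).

Modulation property: DFT(ω_5^(-3n)·x[n]) = X[(k-3) mod 5], so circularly shift X by 3 positions.

X[k-3] = [1.3541+4.1675i, 1.3541-4.1675i, -5.3541+3.8900i, -7, -5.3541-3.8900i]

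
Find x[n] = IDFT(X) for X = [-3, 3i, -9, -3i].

x[n] = (1/4) Σ(k=0 to 3) X[k] · e^(2πikn/4)

Computing each x[n]:
x[0] = -3
x[1] = 0
x[2] = -3
x[3] = 3

x = [-3, 0, -3, 3]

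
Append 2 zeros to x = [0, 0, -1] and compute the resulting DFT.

Original 3-point DFT: [-1, 0.5000-0.8660i, 0.5000+0.8660i]
Zero-padded 5-point DFT provides frequency interpolation.

DFT_5([x, 0, ...]) = [-1, 0.8090+0.5878i, -0.3090-0.9511i, -0.3090+0.9511i, 0.8090-0.5878i]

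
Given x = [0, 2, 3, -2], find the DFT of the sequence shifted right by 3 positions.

Time shift by 3: X_shifted[k] = ω_4^(3k) · X[k]
Shifted x = [2, 3, -2, 0]

DFT(x[n-3]) = [3, 4-3i, -3, 4+3i]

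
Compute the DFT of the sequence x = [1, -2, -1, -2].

X[k] = Σ(n=0 to 3) x[n] · ω_4^(nk)
where ω_4 = e^(-2πi/4)

Computing each X[k]:
X[0] = -4
X[1] = 2
X[2] = 4
X[3] = 2

X = [-4, 2, 4, 2]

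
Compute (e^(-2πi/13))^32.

Since ω_13^13 = 1, powers reduce modulo 13.
32 mod 13 = 6
So ω_13^32 = ω_13^6 = e^(-2πi·6/13)

ω_13^32 = ω_13^6 = -0.9709-0.2393i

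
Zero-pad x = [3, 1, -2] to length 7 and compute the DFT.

Original 3-point DFT: [2, 3.5000-2.5981i, 3.5000+2.5981i]
Zero-padded 7-point DFT provides frequency interpolation.

DFT_7([x, 0, ...]) = [2, 4.0685+1.1680i, 4.5794-1.8427i, 0.8521-1.9975i, 0.8521+1.9975i, 4.5794+1.8427i, 4.0685-1.1680i]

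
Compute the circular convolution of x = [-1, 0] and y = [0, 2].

(x ⊛ y)[n] = Σ(m=0 to 1) x[m] · y[(n-m) mod 2]

Computing each output sample:
(x ⊛ y)[0] = 0
(x ⊛ y)[1] = -2

x ⊛ y = [0, -2]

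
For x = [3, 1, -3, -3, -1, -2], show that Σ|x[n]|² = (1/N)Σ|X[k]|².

Time domain:
Σ|x[n]|² = |3|² + |1|² + |-3|² + |-3|² + |-1|² + |-2|² = 33.0000

Frequency domain:
(1/6)Σ|X[k]|² = (1/6)(|-5|² + |7.5000-0.8660i|² + |2.5000-4.3301i|² + |3|² + |2.5000+4.3301i|² + |7.5000+0.8660i|²) = (1/6)·198.0000 = 33.0000

Both sides agree, confirming Parseval's theorem.

Σ|x[n]|² = (1/N)Σ|X[k]|² = 33.0000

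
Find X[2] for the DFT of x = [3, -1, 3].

X[2] = Σ(n=0 to 2) x[n] · ω_3^(2n) where ω_3 = e^(-2πi/3)
= (3)·ω_3^0 + (-1)·ω_3^2 + (3)·ω_3^4

X[2] = 2.0000-3.4641i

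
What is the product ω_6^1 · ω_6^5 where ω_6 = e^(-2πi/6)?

The primitive 6th roots of unity are ω_6^k for k coprime to 6: k ∈ {1, 5}
Their product equals the constant term of the cyclotomic polynomial Φ_6(x) up to sign.
For n ≥ 3, the product of all primitive nth roots of unity is 1. (For n=1 it is 1; for n=2 it is -1.)

1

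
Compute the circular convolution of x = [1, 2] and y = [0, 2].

(x ⊛ y)[n] = Σ(m=0 to 1) x[m] · y[(n-m) mod 2]

Computing each output sample:
(x ⊛ y)[0] = 4
(x ⊛ y)[1] = 2

x ⊛ y = [4, 2]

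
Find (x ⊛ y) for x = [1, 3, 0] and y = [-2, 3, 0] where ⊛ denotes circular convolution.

(x ⊛ y)[n] = Σ(m=0 to 2) x[m] · y[(n-m) mod 3]

Computing each output sample:
(x ⊛ y)[0] = -2
(x ⊛ y)[1] = -3
(x ⊛ y)[2] = 9

x ⊛ y = [-2, -3, 9]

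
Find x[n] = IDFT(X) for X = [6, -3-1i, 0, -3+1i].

x[n] = (1/4) Σ(k=0 to 3) X[k] · e^(2πikn/4)

Computing each x[n]:
x[0] = 0
x[1] = 2
x[2] = 3
x[3] = 1

x = [0, 2, 3, 1]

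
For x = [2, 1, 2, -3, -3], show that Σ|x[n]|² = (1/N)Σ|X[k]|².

Time domain:
Σ|x[n]|² = |2|² + |1|² + |2|² + |-3|² + |-3|² = 27.0000

Frequency domain:
(1/5)Σ|X[k]|² = (1/5)(|-1|² + |2.1910-6.7432i|² + |3.3090+2.4041i|² + |3.3090-2.4041i|² + |2.1910+6.7432i|²) = (1/5)·135.0000 = 27.0000

Both sides agree, confirming Parseval's theorem.

Σ|x[n]|² = (1/N)Σ|X[k]|² = 27.0000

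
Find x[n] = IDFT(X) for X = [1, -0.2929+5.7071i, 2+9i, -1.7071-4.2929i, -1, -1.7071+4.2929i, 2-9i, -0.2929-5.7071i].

x[n] = (1/8) Σ(k=0 to 7) X[k] · e^(2πikn/8)

Computing each x[n]:
x[0] = 0
x[1] = -2
x[2] = -3
x[3] = 2
x[4] = 1
x[5] = -2
x[6] = 2
x[7] = 3

x = [0, -2, -3, 2, 1, -2, 2, 3]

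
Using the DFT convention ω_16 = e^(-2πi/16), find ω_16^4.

ω_16^4 = e^(-2πi·4/16)
= cos(-2π·4/16) + i·sin(-2π·4/16)
= cos(-8π/16) + i·sin(-8π/16)

ω_16^4 = cos(-8π/16) + i·sin(-8π/16) = -1i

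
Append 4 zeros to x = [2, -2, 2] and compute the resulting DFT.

Original 3-point DFT: [2, 2.0000+3.4641i, 2.0000-3.4641i]
Zero-padded 7-point DFT provides frequency interpolation.

DFT_7([x, 0, ...]) = [2, 0.3080-0.3862i, 0.6431+2.8176i, 5.0489+2.4314i, 5.0489-2.4314i, 0.6431-2.8176i, 0.3080+0.3862i]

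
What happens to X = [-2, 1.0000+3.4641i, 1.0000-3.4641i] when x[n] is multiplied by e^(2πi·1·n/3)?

Modulation property: DFT(ω_3^(-1n)·x[n]) = X[(k-1) mod 3], so circularly shift X by 1 positions.

X[k-1] = [1.0000-3.4641i, -2, 1.0000+3.4641i]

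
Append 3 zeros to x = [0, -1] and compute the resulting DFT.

Original 2-point DFT: [-1, 1]
Zero-padded 5-point DFT provides frequency interpolation.

DFT_5([x, 0, ...]) = [-1, -0.3090+0.9511i, 0.8090+0.5878i, 0.8090-0.5878i, -0.3090-0.9511i]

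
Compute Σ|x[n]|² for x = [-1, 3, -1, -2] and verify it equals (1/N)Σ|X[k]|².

Time domain:
Σ|x[n]|² = |-1|² + |3|² + |-1|² + |-2|² = 15.0000

Frequency domain:
(1/4)Σ|X[k]|² = (1/4)(|-1|² + |-5i|² + |-3|² + |5i|²) = (1/4)·60.0000 = 15.0000

Both sides agree, confirming Parseval's theorem.

Σ|x[n]|² = (1/N)Σ|X[k]|² = 15.0000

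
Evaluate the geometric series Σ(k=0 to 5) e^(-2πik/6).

Sum of all nth roots of unity equals 0 for n > 1 (geometric series with r ≠ 1).

0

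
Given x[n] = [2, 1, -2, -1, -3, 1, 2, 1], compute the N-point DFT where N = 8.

X[k] = Σ(n=0 to 7) x[n] · ω_8^(nk)
where ω_8 = e^(-2πi/8)

Computing each X[k]:
X[0] = 1
X[1] = 6.4142+5.4142i
X[2] = -1-2i
X[3] = 3.5858-2.5858i
X[4] = -3
X[5] = 3.5858+2.5858i
X[6] = -1+2i
X[7] = 6.4142-5.4142i

X = [1, 6.4142+5.4142i, -1-2i, 3.5858-2.5858i, -3, 3.5858+2.5858i, -1+2i, 6.4142-5.4142i]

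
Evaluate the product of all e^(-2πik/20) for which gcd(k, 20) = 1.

The primitive 20th roots of unity are ω_20^k for k coprime to 20: k ∈ {1, 3, 7, 9, 11, 13, 17, 19}
Their product equals the constant term of the cyclotomic polynomial Φ_20(x) up to sign.
For n ≥ 3, the product of all primitive nth roots of unity is 1. (For n=1 it is 1; for n=2 it is -1.)

1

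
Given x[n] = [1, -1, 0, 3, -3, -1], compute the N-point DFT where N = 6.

X[k] = Σ(n=0 to 5) x[n] · ω_6^(nk)
where ω_6 = e^(-2πi/6)

Computing each X[k]:
X[0] = -1
X[1] = -1.5000-2.5981i
X[2] = 6.5000+2.5981i
X[3] = -3
X[4] = 6.5000-2.5981i
X[5] = -1.5000+2.5981i

X = [-1, -1.5000-2.5981i, 6.5000+2.5981i, -3, 6.5000-2.5981i, -1.5000+2.5981i]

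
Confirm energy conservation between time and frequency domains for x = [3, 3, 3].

Time domain:
Σ|x[n]|² = |3|² + |3|² + |3|² = 27.0000

Frequency domain:
(1/3)Σ|X[k]|² = (1/3)(|9|² + |0|² + |0|²) = (1/3)·81.0000 = 27.0000

Both sides agree, confirming Parseval's theorem.

Σ|x[n]|² = (1/N)Σ|X[k]|² = 27.0000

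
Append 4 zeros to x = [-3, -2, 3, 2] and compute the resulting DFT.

Original 4-point DFT: [0, -6+4i, 0, -6-4i]
Zero-padded 8-point DFT provides frequency interpolation.

DFT_8([x, 0, ...]) = [0, -5.8284-3.0000i, -6+4i, -0.1716+3.0000i, 0, -0.1716-3.0000i, -6-4i, -5.8284+3.0000i]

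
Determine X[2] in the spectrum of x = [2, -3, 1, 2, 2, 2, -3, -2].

X[2] = Σ(n=0 to 7) x[n] · ω_8^(2n) where ω_8 = e^(-2πi/8)
= (2)·ω_8^0 + (-3)·ω_8^2 + (1)·ω_8^4 + (2)·ω_8^6 + (2)·ω_8^8 + (2)·ω_8^10 + (-3)·ω_8^12 + (-2)·ω_8^14

X[2] = 6+1i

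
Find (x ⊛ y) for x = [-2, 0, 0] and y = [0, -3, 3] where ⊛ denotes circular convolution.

(x ⊛ y)[n] = Σ(m=0 to 2) x[m] · y[(n-m) mod 3]

Computing each output sample:
(x ⊛ y)[0] = 0
(x ⊛ y)[1] = 6
(x ⊛ y)[2] = -6

x ⊛ y = [0, 6, -6]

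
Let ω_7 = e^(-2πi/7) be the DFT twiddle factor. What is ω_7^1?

ω_7^1 = e^(-2πi·1/7)
= cos(-2π·1/7) + i·sin(-2π·1/7)
= cos(-2π/7) + i·sin(-2π/7)

ω_7^1 = cos(-2π/7) + i·sin(-2π/7) = 0.6235-0.7818i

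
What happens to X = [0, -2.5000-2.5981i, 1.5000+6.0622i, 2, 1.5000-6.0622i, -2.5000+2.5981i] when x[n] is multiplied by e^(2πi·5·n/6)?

Modulation property: DFT(ω_6^(-5n)·x[n]) = X[(k-5) mod 6], so circularly shift X by 5 positions.

X[k-5] = [-2.5000-2.5981i, 1.5000+6.0622i, 2, 1.5000-6.0622i, -2.5000+2.5981i, 0]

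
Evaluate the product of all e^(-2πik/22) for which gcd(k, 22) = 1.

The primitive 22nd roots of unity are ω_22^k for k coprime to 22: k ∈ {1, 3, 5, 7, 9, 13, 15, 17, 19, 21}
Their product equals the constant term of the cyclotomic polynomial Φ_22(x) up to sign.
For n ≥ 3, the product of all primitive nth roots of unity is 1. (For n=1 it is 1; for n=2 it is -1.)

1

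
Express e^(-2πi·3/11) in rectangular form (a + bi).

ω_11^3 = e^(-2πi·3/11)
= cos(-2π·3/11) + i·sin(-2π·3/11)
= cos(-6π/11) + i·sin(-6π/11)

ω_11^3 = cos(-6π/11) + i·sin(-6π/11) = -0.1423-0.9898i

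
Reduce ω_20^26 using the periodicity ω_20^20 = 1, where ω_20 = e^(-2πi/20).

Since ω_20^20 = 1, powers reduce modulo 20.
26 mod 20 = 6
So ω_20^26 = ω_20^6 = e^(-2πi·6/20)

ω_20^26 = ω_20^6 = -0.3090-0.9511i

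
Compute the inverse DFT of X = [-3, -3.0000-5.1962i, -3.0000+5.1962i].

x[n] = (1/3) Σ(k=0 to 2) X[k] · e^(2πikn/3)

Computing each x[n]:
x[0] = -3
x[1] = 3
x[2] = -3

x = [-3, 3, -3]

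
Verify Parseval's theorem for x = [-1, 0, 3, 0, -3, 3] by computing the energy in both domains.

Time domain:
Σ|x[n]|² = |-1|² + |0|² + |3|² + |0|² + |-3|² + |3|² = 28.0000

Frequency domain:
(1/6)Σ|X[k]|² = (1/6)(|2|² + |0.5000-2.5981i|² + |-2.5000+7.7942i|² + |-4|² + |-2.5000-7.7942i|² + |0.5000+2.5981i|²) = (1/6)·168.0000 = 28.0000

Both sides agree, confirming Parseval's theorem.

Σ|x[n]|² = (1/N)Σ|X[k]|² = 28.0000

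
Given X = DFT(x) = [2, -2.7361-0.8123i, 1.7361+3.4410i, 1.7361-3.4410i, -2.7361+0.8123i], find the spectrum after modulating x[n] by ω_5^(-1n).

Modulation property: DFT(ω_5^(-1n)·x[n]) = X[(k-1) mod 5], so circularly shift X by 1 positions.

X[k-1] = [-2.7361+0.8123i, 2, -2.7361-0.8123i, 1.7361+3.4410i, 1.7361-3.4410i]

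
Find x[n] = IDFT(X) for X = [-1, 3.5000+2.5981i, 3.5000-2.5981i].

x[n] = (1/3) Σ(k=0 to 2) X[k] · e^(2πikn/3)

Computing each x[n]:
x[0] = 2
x[1] = -3
x[2] = 0

x = [2, -3, 0]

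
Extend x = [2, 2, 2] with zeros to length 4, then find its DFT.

Original 3-point DFT: [6, 0, 0]
Zero-padded 4-point DFT provides frequency interpolation.

DFT_4([x, 0, ...]) = [6, -2i, 2, 2i]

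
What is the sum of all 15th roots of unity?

Sum of all nth roots of unity equals 0 for n > 1 (geometric series with r ≠ 1).

0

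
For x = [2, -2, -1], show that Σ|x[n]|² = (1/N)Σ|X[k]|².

Time domain:
Σ|x[n]|² = |2|² + |-2|² + |-1|² = 9.0000

Frequency domain:
(1/3)Σ|X[k]|² = (1/3)(|-1|² + |3.5000+0.8660i|² + |3.5000-0.8660i|²) = (1/3)·27.0000 = 9.0000

Both sides agree, confirming Parseval's theorem.

Σ|x[n]|² = (1/N)Σ|X[k]|² = 9.0000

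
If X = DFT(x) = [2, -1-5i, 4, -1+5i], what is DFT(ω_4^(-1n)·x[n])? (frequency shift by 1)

Modulation property: DFT(ω_4^(-1n)·x[n]) = X[(k-1) mod 4], so circularly shift X by 1 positions.

X[k-1] = [-1+5i, 2, -1-5i, 4]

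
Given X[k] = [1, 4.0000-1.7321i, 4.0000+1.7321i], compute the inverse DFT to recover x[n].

x[n] = (1/3) Σ(k=0 to 2) X[k] · e^(2πikn/3)

Computing each x[n]:
x[0] = 3
x[1] = 0
x[2] = -2

x = [3, 0, -2]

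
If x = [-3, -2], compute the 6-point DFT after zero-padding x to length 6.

Original 2-point DFT: [-5, -1]
Zero-padded 6-point DFT provides frequency interpolation.

DFT_6([x, 0, ...]) = [-5, -4.0000+1.7321i, -2.0000+1.7321i, -1, -2.0000-1.7321i, -4.0000-1.7321i]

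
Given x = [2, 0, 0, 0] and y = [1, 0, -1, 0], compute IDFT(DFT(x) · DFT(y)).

(x ⊛ y)[n] = Σ(m=0 to 3) x[m] · y[(n-m) mod 4]

Computing each output sample:
(x ⊛ y)[0] = 2
(x ⊛ y)[1] = 0
(x ⊛ y)[2] = -2
(x ⊛ y)[3] = 0

x ⊛ y = [2, 0, -2, 0]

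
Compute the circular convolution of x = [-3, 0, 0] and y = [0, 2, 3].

(x ⊛ y)[n] = Σ(m=0 to 2) x[m] · y[(n-m) mod 3]

Computing each output sample:
(x ⊛ y)[0] = 0
(x ⊛ y)[1] = -6
(x ⊛ y)[2] = -9

x ⊛ y = [0, -6, -9]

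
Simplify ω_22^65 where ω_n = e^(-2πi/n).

Since ω_22^22 = 1, powers reduce modulo 22.
65 mod 22 = 21
So ω_22^65 = ω_22^21 = e^(-2πi·21/22)

ω_22^65 = ω_22^21 = 0.9595+0.2817i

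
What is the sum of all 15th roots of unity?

Sum of all nth roots of unity equals 0 for n > 1 (geometric series with r ≠ 1).

0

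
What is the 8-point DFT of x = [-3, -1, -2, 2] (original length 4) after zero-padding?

Original 4-point DFT: [-4, -1+3i, -6, -1-3i]
Zero-padded 8-point DFT provides frequency interpolation.

DFT_8([x, 0, ...]) = [-4, -5.1213+1.2929i, -1+3i, -0.8787-2.7071i, -6, -0.8787+2.7071i, -1-3i, -5.1213-1.2929i]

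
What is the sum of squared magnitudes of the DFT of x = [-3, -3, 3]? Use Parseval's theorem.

Parseval: Σ|x[n]|² = (1/N)Σ|X[k]|², so Σ|X[k]|² = N·Σ|x[n]|² = 3·27.0000

Σ|X[k]|² = N·Σ|x[n]|² = 3·27.0000 = 81.0000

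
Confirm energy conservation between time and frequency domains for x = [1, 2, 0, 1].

Time domain:
Σ|x[n]|² = |1|² + |2|² + |0|² + |1|² = 6.0000

Frequency domain:
(1/4)Σ|X[k]|² = (1/4)(|4|² + |1-1i|² + |-2|² + |1+1i|²) = (1/4)·24.0000 = 6.0000

Both sides agree, confirming Parseval's theorem.

Σ|x[n]|² = (1/N)Σ|X[k]|² = 6.0000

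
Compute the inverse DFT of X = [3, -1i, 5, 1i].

x[n] = (1/4) Σ(k=0 to 3) X[k] · e^(2πikn/4)

Computing each x[n]:
x[0] = 2
x[1] = 0
x[2] = 2
x[3] = -1

x = [2, 0, 2, -1]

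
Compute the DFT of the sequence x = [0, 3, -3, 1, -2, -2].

X[k] = Σ(n=0 to 5) x[n] · ω_6^(nk)
where ω_6 = e^(-2πi/6)

Computing each X[k]:
X[0] = -3
X[1] = 2.0000-3.4641i
X[2] = 3.0000-5.1962i
X[3] = -7
X[4] = 3.0000+5.1962i
X[5] = 2.0000+3.4641i

X = [-3, 2.0000-3.4641i, 3.0000-5.1962i, -7, 3.0000+5.1962i, 2.0000+3.4641i]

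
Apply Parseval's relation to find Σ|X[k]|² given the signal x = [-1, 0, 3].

Parseval: Σ|x[n]|² = (1/N)Σ|X[k]|², so Σ|X[k]|² = N·Σ|x[n]|² = 3·10.0000

Σ|X[k]|² = N·Σ|x[n]|² = 3·10.0000 = 30.0000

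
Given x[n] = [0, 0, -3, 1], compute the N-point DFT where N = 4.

X[k] = Σ(n=0 to 3) x[n] · ω_4^(nk)
where ω_4 = e^(-2πi/4)

Computing each X[k]:
X[0] = -2
X[1] = 3+1i
X[2] = -4
X[3] = 3-1i

X = [-2, 3+1i, -4, 3-1i]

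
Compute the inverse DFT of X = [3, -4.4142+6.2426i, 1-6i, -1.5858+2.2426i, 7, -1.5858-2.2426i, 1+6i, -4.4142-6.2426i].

x[n] = (1/8) Σ(k=0 to 7) X[k] · e^(2πikn/8)

Computing each x[n]:
x[0] = 0
x[1] = -1
x[2] = 0
x[3] = -3
x[4] = 3
x[5] = 3
x[6] = 2
x[7] = -1

x = [0, -1, 0, -3, 3, 3, 2, -1]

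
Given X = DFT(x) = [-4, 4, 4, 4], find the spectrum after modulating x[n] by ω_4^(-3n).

Modulation property: DFT(ω_4^(-3n)·x[n]) = X[(k-3) mod 4], so circularly shift X by 3 positions.

X[k-3] = [4, 4, 4, -4]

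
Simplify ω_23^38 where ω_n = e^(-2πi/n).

Since ω_23^23 = 1, powers reduce modulo 23.
38 mod 23 = 15
So ω_23^38 = ω_23^15 = e^(-2πi·15/23)

ω_23^38 = ω_23^15 = -0.5767+0.8170i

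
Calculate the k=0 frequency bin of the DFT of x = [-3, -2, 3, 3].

X[0] = Σ(n=0 to 3) x[n] · ω_4^0 = Σ x[n]
= (-3) + (-2) + (3) + (3)

X[0] = 1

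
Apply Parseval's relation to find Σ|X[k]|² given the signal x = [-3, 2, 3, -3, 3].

Parseval: Σ|x[n]|² = (1/N)Σ|X[k]|², so Σ|X[k]|² = N·Σ|x[n]|² = 5·40.0000

Σ|X[k]|² = N·Σ|x[n]|² = 5·40.0000 = 200.0000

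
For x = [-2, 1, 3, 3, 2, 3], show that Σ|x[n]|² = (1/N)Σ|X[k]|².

Time domain:
Σ|x[n]|² = |-2|² + |1|² + |3|² + |3|² + |2|² + |3|² = 36.0000

Frequency domain:
(1/6)Σ|X[k]|² = (1/6)(|10|² + |-5.5000+0.8660i|² + |-3.5000+2.5981i|² + |-4|² + |-3.5000-2.5981i|² + |-5.5000-0.8660i|²) = (1/6)·216.0000 = 36.0000

Both sides agree, confirming Parseval's theorem.

Σ|x[n]|² = (1/N)Σ|X[k]|² = 36.0000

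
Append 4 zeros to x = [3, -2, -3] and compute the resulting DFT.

Original 3-point DFT: [-2, 5.5000-0.8660i, 5.5000+0.8660i]
Zero-padded 7-point DFT provides frequency interpolation.

DFT_7([x, 0, ...]) = [-2, 2.4206+4.4884i, 6.1479+0.6482i, 2.9315-1.4777i, 2.9315+1.4777i, 6.1479-0.6482i, 2.4206-4.4884i]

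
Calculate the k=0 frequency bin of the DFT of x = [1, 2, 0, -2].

X[0] = Σ(n=0 to 3) x[n] · ω_4^0 = Σ x[n]
= (1) + (2) + (0) + (-2)

X[0] = 1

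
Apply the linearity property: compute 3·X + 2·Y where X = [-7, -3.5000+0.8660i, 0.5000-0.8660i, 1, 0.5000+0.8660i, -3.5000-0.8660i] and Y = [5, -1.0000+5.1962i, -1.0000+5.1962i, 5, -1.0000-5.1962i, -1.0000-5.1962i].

By linearity: DFT(3x + 2y) = 3·DFT(x) + 2·DFT(y)
= 3·[-7, -3.5000+0.8660i, 0.5000-0.8660i, 1, 0.5000+0.8660i, -3.5000-0.8660i] + 2·[5, -1.0000+5.1962i, -1.0000+5.1962i, 5, -1.0000-5.1962i, -1.0000-5.1962i]

Computing element-wise:
Z[0] = 3·(-7) + 2·(5) = -11
Z[1] = 3·(-3.5000+0.8660i) + 2·(-1.0000+5.1962i) = -12.5000+12.9904i
Z[2] = 3·(0.5000-0.8660i) + 2·(-1.0000+5.1962i) = -0.5000+7.7944i
Z[3] = 3·(1) + 2·(5) = 13
Z[4] = 3·(0.5000+0.8660i) + 2·(-1.0000-5.1962i) = -0.5000-7.7944i
Z[5] = 3·(-3.5000-0.8660i) + 2·(-1.0000-5.1962i) = -12.5000-12.9904i

DFT(3x + 2y) = 3·X + 2·Y = [-11, -12.5000+12.9904i, -0.5000+7.7944i, 13, -0.5000-7.7944i, -12.5000-12.9904i]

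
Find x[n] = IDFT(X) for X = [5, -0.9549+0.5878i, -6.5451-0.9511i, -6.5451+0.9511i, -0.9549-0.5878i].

x[n] = (1/5) Σ(k=0 to 4) X[k] · e^(2πikn/5)

Computing each x[n]:
x[0] = -2
x[1] = 3
x[2] = 0
x[3] = 1
x[4] = 3

x = [-2, 3, 0, 1, 3]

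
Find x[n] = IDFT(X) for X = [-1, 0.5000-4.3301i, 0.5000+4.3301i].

x[n] = (1/3) Σ(k=0 to 2) X[k] · e^(2πikn/3)

Computing each x[n]:
x[0] = 0
x[1] = 2
x[2] = -3

x = [0, 2, -3]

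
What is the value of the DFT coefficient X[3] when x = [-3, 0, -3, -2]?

X[3] = Σ(n=0 to 3) x[n] · ω_4^(3n) where ω_4 = e^(-2πi/4)
= (-3)·ω_4^0 + (0)·ω_4^3 + (-3)·ω_4^6 + (-2)·ω_4^9

X[3] = 2i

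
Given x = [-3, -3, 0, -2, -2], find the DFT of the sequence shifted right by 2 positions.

Time shift by 2: X_shifted[k] = ω_5^(2k) · X[k]
Shifted x = [-2, -2, -3, -3, 0]

DFT(x[n-2]) = [-10, 2.2361+1.9021i, -2.2361+1.1756i, -2.2361-1.1756i, 2.2361-1.9021i]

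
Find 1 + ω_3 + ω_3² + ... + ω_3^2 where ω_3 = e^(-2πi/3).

Sum of all nth roots of unity equals 0 for n > 1 (geometric series with r ≠ 1).

0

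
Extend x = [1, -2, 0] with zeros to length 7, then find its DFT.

Original 3-point DFT: [-1, 2.0000+1.7321i, 2.0000-1.7321i]
Zero-padded 7-point DFT provides frequency interpolation.

DFT_7([x, 0, ...]) = [-1, -0.2470+1.5637i, 1.4450+1.9499i, 2.8019+0.8678i, 2.8019-0.8678i, 1.4450-1.9499i, -0.2470-1.5637i]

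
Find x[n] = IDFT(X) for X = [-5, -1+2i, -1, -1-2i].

x[n] = (1/4) Σ(k=0 to 3) X[k] · e^(2πikn/4)

Computing each x[n]:
x[0] = -2
x[1] = -2
x[2] = -1
x[3] = 0

x = [-2, -2, -1, 0]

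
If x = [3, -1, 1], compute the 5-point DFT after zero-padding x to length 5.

Original 3-point DFT: [3, 3.0000+1.7321i, 3.0000-1.7321i]
Zero-padded 5-point DFT provides frequency interpolation.

DFT_5([x, 0, ...]) = [3, 1.8820+0.3633i, 4.1180+1.5388i, 4.1180-1.5388i, 1.8820-0.3633i]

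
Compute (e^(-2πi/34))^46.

Since ω_34^34 = 1, powers reduce modulo 34.
46 mod 34 = 12
So ω_34^46 = ω_34^12 = e^(-2πi·12/34)

ω_34^46 = ω_34^12 = -0.6026-0.7980i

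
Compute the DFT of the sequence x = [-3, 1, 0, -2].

X[k] = Σ(n=0 to 3) x[n] · ω_4^(nk)
where ω_4 = e^(-2πi/4)

Computing each X[k]:
X[0] = -4
X[1] = -3-3i
X[2] = -2
X[3] = -3+3i

X = [-4, -3-3i, -2, -3+3i]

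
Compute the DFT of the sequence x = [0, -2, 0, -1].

X[k] = Σ(n=0 to 3) x[n] · ω_4^(nk)
where ω_4 = e^(-2πi/4)

Computing each X[k]:
X[0] = -3
X[1] = 1i
X[2] = 3
X[3] = -1i

X = [-3, 1i, 3, -1i]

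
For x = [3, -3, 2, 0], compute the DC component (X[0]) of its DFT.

X[0] = Σ(n=0 to 3) x[n] · ω_4^0 = Σ x[n]
= (3) + (-3) + (2) + (0)

X[0] = 2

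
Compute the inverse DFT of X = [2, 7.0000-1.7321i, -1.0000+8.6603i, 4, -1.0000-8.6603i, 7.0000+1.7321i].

x[n] = (1/6) Σ(k=0 to 5) X[k] · e^(2πikn/6)

Computing each x[n]:
x[0] = 3
x[1] = -1
x[2] = 3
x[3] = -3
x[4] = -3
x[5] = 3

x = [3, -1, 3, -3, -3, 3]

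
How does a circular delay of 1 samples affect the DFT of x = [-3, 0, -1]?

Time shift by 1: X_shifted[k] = ω_3^(1k) · X[k]
Shifted x = [-1, -3, 0]

DFT(x[n-1]) = [-4, 0.5000+2.5981i, 0.5000-2.5981i]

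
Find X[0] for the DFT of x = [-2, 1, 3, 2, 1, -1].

X[0] = Σ(n=0 to 5) x[n] · ω_6^0 = Σ x[n]
= (-2) + (1) + (3) + (2) + (1) + (-1)

X[0] = 4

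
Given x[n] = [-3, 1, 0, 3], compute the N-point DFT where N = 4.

X[k] = Σ(n=0 to 3) x[n] · ω_4^(nk)
where ω_4 = e^(-2πi/4)

Computing each X[k]:
X[0] = 1
X[1] = -3+2i
X[2] = -7
X[3] = -3-2i

X = [1, -3+2i, -7, -3-2i]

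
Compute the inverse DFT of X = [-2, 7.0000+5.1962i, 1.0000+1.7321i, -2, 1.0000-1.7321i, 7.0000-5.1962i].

x[n] = (1/6) Σ(k=0 to 5) X[k] · e^(2πikn/6)

Computing each x[n]:
x[0] = 2
x[1] = -1
x[2] = -3
x[3] = -2
x[4] = -1
x[5] = 3

x = [2, -1, -3, -2, -1, 3]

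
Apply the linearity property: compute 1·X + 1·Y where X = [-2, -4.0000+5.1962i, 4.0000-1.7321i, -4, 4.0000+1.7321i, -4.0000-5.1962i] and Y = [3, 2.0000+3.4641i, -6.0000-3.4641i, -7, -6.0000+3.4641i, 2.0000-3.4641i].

By linearity: DFT(1x + 1y) = 1·DFT(x) + 1·DFT(y)
= 1·[-2, -4.0000+5.1962i, 4.0000-1.7321i, -4, 4.0000+1.7321i, -4.0000-5.1962i] + 1·[3, 2.0000+3.4641i, -6.0000-3.4641i, -7, -6.0000+3.4641i, 2.0000-3.4641i]

Computing element-wise:
Z[0] = 1·(-2) + 1·(3) = 1
Z[1] = 1·(-4.0000+5.1962i) + 1·(2.0000+3.4641i) = -2.0000+8.6603i
Z[2] = 1·(4.0000-1.7321i) + 1·(-6.0000-3.4641i) = -2.0000-5.1962i
Z[3] = 1·(-4) + 1·(-7) = -11
Z[4] = 1·(4.0000+1.7321i) + 1·(-6.0000+3.4641i) = -2.0000+5.1962i
Z[5] = 1·(-4.0000-5.1962i) + 1·(2.0000-3.4641i) = -2.0000-8.6603i

DFT(1x + 1y) = 1·X + 1·Y = [1, -2.0000+8.6603i, -2.0000-5.1962i, -11, -2.0000+5.1962i, -2.0000-8.6603i]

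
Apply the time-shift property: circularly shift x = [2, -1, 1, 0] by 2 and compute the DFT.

Time shift by 2: X_shifted[k] = ω_4^(2k) · X[k]
Shifted x = [1, 0, 2, -1]

DFT(x[n-2]) = [2, -1-1i, 4, -1+1i]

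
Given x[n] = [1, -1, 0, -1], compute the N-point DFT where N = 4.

X[k] = Σ(n=0 to 3) x[n] · ω_4^(nk)
where ω_4 = e^(-2πi/4)

Computing each X[k]:
X[0] = -1
X[1] = 1
X[2] = 3
X[3] = 1

X = [-1, 1, 3, 1]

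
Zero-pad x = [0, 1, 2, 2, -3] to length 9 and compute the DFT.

Original 5-point DFT: [2, -3.8541-3.8042i, 2.8541-2.3511i, 2.8541+2.3511i, -3.8541+3.8042i]
Zero-padded 9-point DFT provides frequency interpolation.

DFT_9([x, 0, ...]) = [2, 2.9324-3.3184i, -5.0039-1.8652i, 2.0000+3.4641i, -0.9285-3.7429i, -0.9285+3.7429i, 2.0000-3.4641i, -5.0039+1.8652i, 2.9324+3.3184i]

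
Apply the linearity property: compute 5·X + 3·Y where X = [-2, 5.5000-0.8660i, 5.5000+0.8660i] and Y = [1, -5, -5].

By linearity: DFT(5x + 3y) = 5·DFT(x) + 3·DFT(y)
= 5·[-2, 5.5000-0.8660i, 5.5000+0.8660i] + 3·[1, -5, -5]

Computing element-wise:
Z[0] = 5·(-2) + 3·(1) = -7
Z[1] = 5·(5.5000-0.8660i) + 3·(-5) = 12.5000-4.3300i
Z[2] = 5·(5.5000+0.8660i) + 3·(-5) = 12.5000+4.3300i

DFT(5x + 3y) = 5·X + 3·Y = [-7, 12.5000-4.3300i, 12.5000+4.3300i]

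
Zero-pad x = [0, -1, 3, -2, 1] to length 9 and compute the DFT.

Original 5-point DFT: [1, -0.8090-1.0368i, 0.3090+5.9309i, 0.3090-5.9309i, -0.8090+1.0368i]
Zero-padded 9-point DFT provides frequency interpolation.

DFT_9([x, 0, ...]) = [1, -0.1848-0.9216i, -1.2267-1.1305i, -3.5000+2.5981i, 4.4115+4.9872i, 4.4115-4.9872i, -3.5000-2.5981i, -1.2267+1.1305i, -0.1848+0.9216i]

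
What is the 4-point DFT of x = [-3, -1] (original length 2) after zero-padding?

Original 2-point DFT: [-4, -2]
Zero-padded 4-point DFT provides frequency interpolation.

DFT_4([x, 0, ...]) = [-4, -3+1i, -2, -3-1i]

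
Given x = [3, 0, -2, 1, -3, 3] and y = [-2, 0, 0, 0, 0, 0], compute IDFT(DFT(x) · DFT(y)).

(x ⊛ y)[n] = Σ(m=0 to 5) x[m] · y[(n-m) mod 6]

Computing each output sample:
(x ⊛ y)[0] = -6
(x ⊛ y)[1] = 0
(x ⊛ y)[2] = 4
(x ⊛ y)[3] = -2
(x ⊛ y)[4] = 6
(x ⊛ y)[5] = -6

x ⊛ y = [-6, 0, 4, -2, 6, -6]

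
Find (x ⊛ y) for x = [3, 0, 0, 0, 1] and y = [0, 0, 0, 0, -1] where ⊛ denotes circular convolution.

(x ⊛ y)[n] = Σ(m=0 to 4) x[m] · y[(n-m) mod 5]

Computing each output sample:
(x ⊛ y)[0] = 0
(x ⊛ y)[1] = 0
(x ⊛ y)[2] = 0
(x ⊛ y)[3] = -1
(x ⊛ y)[4] = -3

x ⊛ y = [0, 0, 0, -1, -3]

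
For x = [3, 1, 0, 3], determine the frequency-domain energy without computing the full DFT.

Parseval: Σ|x[n]|² = (1/N)Σ|X[k]|², so Σ|X[k]|² = N·Σ|x[n]|² = 4·19.0000

Σ|X[k]|² = N·Σ|x[n]|² = 4·19.0000 = 76.0000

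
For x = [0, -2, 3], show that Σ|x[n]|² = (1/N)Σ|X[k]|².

Time domain:
Σ|x[n]|² = |0|² + |-2|² + |3|² = 13.0000

Frequency domain:
(1/3)Σ|X[k]|² = (1/3)(|1|² + |-0.5000+4.3301i|² + |-0.5000-4.3301i|²) = (1/3)·39.0000 = 13.0000

Both sides agree, confirming Parseval's theorem.

Σ|x[n]|² = (1/N)Σ|X[k]|² = 13.0000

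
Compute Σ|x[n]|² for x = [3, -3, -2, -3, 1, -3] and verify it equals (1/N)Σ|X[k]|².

Time domain:
Σ|x[n]|² = |3|² + |-3|² + |-2|² + |-3|² + |1|² + |-3|² = 41.0000

Frequency domain:
(1/6)Σ|X[k]|² = (1/6)(|-7|² + |3.5000+2.5981i|² + |3.5000-2.5981i|² + |11|² + |3.5000+2.5981i|² + |3.5000-2.5981i|²) = (1/6)·246.0000 = 41.0000

Both sides agree, confirming Parseval's theorem.

Σ|x[n]|² = (1/N)Σ|X[k]|² = 41.0000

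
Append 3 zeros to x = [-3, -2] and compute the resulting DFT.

Original 2-point DFT: [-5, -1]
Zero-padded 5-point DFT provides frequency interpolation.

DFT_5([x, 0, ...]) = [-5, -3.6180+1.9021i, -1.3820+1.1756i, -1.3820-1.1756i, -3.6180-1.9021i]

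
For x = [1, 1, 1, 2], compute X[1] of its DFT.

X[1] = Σ(n=0 to 3) x[n] · ω_4^(1n) where ω_4 = e^(-2πi/4)
= (1)·ω_4^0 + (1)·ω_4^1 + (1)·ω_4^2 + (2)·ω_4^3

X[1] = 1i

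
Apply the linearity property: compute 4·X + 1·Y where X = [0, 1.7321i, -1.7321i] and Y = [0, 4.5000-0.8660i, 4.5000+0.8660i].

By linearity: DFT(4x + 1y) = 4·DFT(x) + 1·DFT(y)
= 4·[0, 1.7321i, -1.7321i] + 1·[0, 4.5000-0.8660i, 4.5000+0.8660i]

Computing element-wise:
Z[0] = 4·(0) + 1·(0) = 0
Z[1] = 4·(1.7321i) + 1·(4.5000-0.8660i) = 4.5000+6.0624i
Z[2] = 4·(-1.7321i) + 1·(4.5000+0.8660i) = 4.5000-6.0624i

DFT(4x + 1y) = 4·X + 1·Y = [0, 4.5000+6.0624i, 4.5000-6.0624i]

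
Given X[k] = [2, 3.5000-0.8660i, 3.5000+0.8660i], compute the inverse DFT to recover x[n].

x[n] = (1/3) Σ(k=0 to 2) X[k] · e^(2πikn/3)

Computing each x[n]:
x[0] = 3
x[1] = 0
x[2] = -1

x = [3, 0, -1]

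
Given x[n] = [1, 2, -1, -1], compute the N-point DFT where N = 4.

X[k] = Σ(n=0 to 3) x[n] · ω_4^(nk)
where ω_4 = e^(-2πi/4)

Computing each X[k]:
X[0] = 1
X[1] = 2-3i
X[2] = -1
X[3] = 2+3i

X = [1, 2-3i, -1, 2+3i]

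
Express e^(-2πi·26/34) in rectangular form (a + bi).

ω_34^26 = e^(-2πi·26/34)
= cos(-2π·26/34) + i·sin(-2π·26/34)
= cos(-52π/34) + i·sin(-52π/34)

ω_34^26 = cos(-52π/34) + i·sin(-52π/34) = 0.0923+0.9957i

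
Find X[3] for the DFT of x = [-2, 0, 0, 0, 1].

X[3] = Σ(n=0 to 4) x[n] · ω_5^(3n) where ω_5 = e^(-2πi/5)
= (-2)·ω_5^0 + (0)·ω_5^3 + (0)·ω_5^6 + (0)·ω_5^9 + (1)·ω_5^12

X[3] = -2.8090-0.5878i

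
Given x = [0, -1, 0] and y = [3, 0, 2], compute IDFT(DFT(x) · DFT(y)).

(x ⊛ y)[n] = Σ(m=0 to 2) x[m] · y[(n-m) mod 3]

Computing each output sample:
(x ⊛ y)[0] = -2
(x ⊛ y)[1] = -3
(x ⊛ y)[2] = 0

x ⊛ y = [-2, -3, 0]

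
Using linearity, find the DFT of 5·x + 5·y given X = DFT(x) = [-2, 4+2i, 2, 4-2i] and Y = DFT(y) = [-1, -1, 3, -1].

By linearity: DFT(5x + 5y) = 5·DFT(x) + 5·DFT(y)
= 5·[-2, 4+2i, 2, 4-2i] + 5·[-1, -1, 3, -1]

Computing element-wise:
Z[0] = 5·(-2) + 5·(-1) = -15
Z[1] = 5·(4+2i) + 5·(-1) = 15+10i
Z[2] = 5·(2) + 5·(3) = 25
Z[3] = 5·(4-2i) + 5·(-1) = 15-10i

DFT(5x + 5y) = 5·X + 5·Y = [-15, 15+10i, 25, 15-10i]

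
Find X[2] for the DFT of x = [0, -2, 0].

X[2] = Σ(n=0 to 2) x[n] · ω_3^(2n) where ω_3 = e^(-2πi/3)
= (0)·ω_3^0 + (-2)·ω_3^2 + (0)·ω_3^4

X[2] = 1.0000-1.7321i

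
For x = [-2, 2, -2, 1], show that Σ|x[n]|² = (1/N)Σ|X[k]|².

Time domain:
Σ|x[n]|² = |-2|² + |2|² + |-2|² + |1|² = 13.0000

Frequency domain:
(1/4)Σ|X[k]|² = (1/4)(|-1|² + |-1i|² + |-7|² + |1i|²) = (1/4)·52.0000 = 13.0000

Both sides agree, confirming Parseval's theorem.

Σ|x[n]|² = (1/N)Σ|X[k]|² = 13.0000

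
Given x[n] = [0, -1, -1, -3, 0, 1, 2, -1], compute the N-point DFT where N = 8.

X[k] = Σ(n=0 to 7) x[n] · ω_8^(nk)
where ω_8 = e^(-2πi/8)

Computing each X[k]:
X[0] = -3
X[1] = 5.8284i
X[2] = -1-4i
X[3] = -0.1716i
X[4] = 5
X[5] = 0.1716i
X[6] = -1+4i
X[7] = -5.8284i

X = [-3, 5.8284i, -1-4i, -0.1716i, 5, 0.1716i, -1+4i, -5.8284i]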